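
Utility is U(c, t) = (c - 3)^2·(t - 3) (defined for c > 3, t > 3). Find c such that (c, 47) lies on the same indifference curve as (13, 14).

c = 8

U(13, 14) = 1100.
Set U(c, 47) = 1100 and solve.
With t = 47: (47 − 3) = 44, so (c − 3)^2 = 1100/44 = 25.
Taking the square root (with c > 3): c − 3 = 5, so c = 8.
Check: U(8, 47) = 1100.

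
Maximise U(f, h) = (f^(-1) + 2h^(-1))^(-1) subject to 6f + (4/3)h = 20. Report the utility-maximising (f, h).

f* = 2, h* = 6

For CES with ρ = -1, MRS = (1/2)·(h/f)^2.
Tangency: set MRS = p_f/p_h = 6/(4/3) = 4.5.
So (h/f)^2 = 9; taking the square root, h/f = 3, i.e. h = 3·f.
Substitute into the budget 6·f + (4/3)·h = 20: 10·f = 20, so f* = 2 and h* = 3·2 = 6.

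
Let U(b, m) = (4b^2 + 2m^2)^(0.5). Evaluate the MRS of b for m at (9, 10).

For CES with ρ = 2, MRS = (4/2)·(m/b)^(-1).
At (9, 10): MRS = 1.8.
That is, one extra unit of b is worth 1.8 units of m at the margin.

MRS = 1.8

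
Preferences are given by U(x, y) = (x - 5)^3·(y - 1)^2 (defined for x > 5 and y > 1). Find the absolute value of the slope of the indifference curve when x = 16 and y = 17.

MU_x = 3·(x−5)^2·(y−1)^2, MU_y = 2·(x−5)^3·(y−1).
MRS = (3/2)·(y−1)/(x−5).
At (16, 17): MRS = 24/11.
That is, one extra unit of x is worth 24/11 units of y at the margin.

MRS = 24/11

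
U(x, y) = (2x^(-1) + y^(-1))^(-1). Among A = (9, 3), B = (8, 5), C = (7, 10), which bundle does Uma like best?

Evaluate utility at each bundle:
U(A) = 1.800.
U(B) = 2.222.
U(C) = 2.593.
Highest utility is C, so C ≻ B ≻ A.

Bundle C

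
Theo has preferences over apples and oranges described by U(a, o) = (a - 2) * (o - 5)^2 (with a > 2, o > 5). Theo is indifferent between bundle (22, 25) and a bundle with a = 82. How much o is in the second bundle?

o = 15

U(22, 25) = 8000.
Set U(82, o) = 8000 and solve.
With a = 82: (82 − 2) = 80, so (o − 5)^2 = 8000/80 = 100.
Taking the square root (with o > 5): o − 5 = 10, so o = 15.
Check: U(82, 15) = 8000.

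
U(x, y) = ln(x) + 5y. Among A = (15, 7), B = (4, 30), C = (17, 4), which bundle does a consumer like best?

Evaluate utility at each bundle:
U(A) = 37.708.
U(B) = 151.386.
U(C) = 22.833.
Highest utility is B, so B ≻ A ≻ C.

Bundle B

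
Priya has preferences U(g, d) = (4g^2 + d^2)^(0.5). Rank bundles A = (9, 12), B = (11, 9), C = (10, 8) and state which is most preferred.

Bundle B

Evaluate utility at each bundle:
U(A) = 21.633.
U(B) = 23.770.
U(C) = 21.541.
Highest utility is B, so B ≻ A ≻ C.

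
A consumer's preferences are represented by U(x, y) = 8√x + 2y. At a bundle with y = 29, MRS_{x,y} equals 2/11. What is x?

x = 121

MU_x = 8/(2√x), MU_y = 2.
MRS = 8/(2√x) ÷ 2.
MRS depends only on x: 2/√x = 2/11 ⇒ √x = 2/(2/11) = 11 ⇒ x = 121.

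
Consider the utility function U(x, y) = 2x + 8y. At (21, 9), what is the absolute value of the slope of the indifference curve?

MRS = 0.25

MU_x = 2, MU_y = 8, so MRS = 2/8 = 0.25 at every bundle.
At (21, 9): MRS = 0.25.
That is, one extra unit of x is worth 0.25 units of y at the margin.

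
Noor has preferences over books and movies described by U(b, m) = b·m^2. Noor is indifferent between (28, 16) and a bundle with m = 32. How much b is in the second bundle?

b = 7

U(28, 16) = 7168.
Set U(b, 32) = 7168 and solve.
With m = 32: 32^2 = 1024, so b = 7168/1024 = 7.
Check: U(7, 32) = 7168.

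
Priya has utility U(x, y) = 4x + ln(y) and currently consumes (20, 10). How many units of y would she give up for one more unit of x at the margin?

MU_x = 4, MU_y = 1/y.
MRS = 4 ÷ (1/y).
At (20, 10): MRS = 40.
That is, one extra unit of x is worth 40 units of y at the margin.

MRS = 40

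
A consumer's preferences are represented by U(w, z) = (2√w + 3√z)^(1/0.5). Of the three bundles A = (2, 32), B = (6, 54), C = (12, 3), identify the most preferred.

Bundle B

Evaluate utility at each bundle:
U(A) = 392.000.
U(B) = 726.000.
U(C) = 147.000.
Highest utility is B, so B ≻ A ≻ C.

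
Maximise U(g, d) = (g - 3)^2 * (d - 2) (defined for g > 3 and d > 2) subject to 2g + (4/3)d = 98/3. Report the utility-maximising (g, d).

MU_g = 2·(g−3)·(d−2), MU_d = (g−3)^2.
MRS = (2/1)·(d−2)/(g−3).
Tangency: set MRS = p_g/p_d = 2/(4/3) = 1.5.
So (2/1)·(d − 2)/(g − 3) = 1.5, i.e. (d − 2) = 0.75·(g − 3).
Rewrite the budget in excess-of-subsistence terms: 2·(g − 3) + (4/3)·(d − 2) = 98/3 − 2·3 − (4/3)·2 = 24.
Substituting, 3·(g − 3) = 24, so g − 3 = 8 and g* = 11.
Then d − 2 = 0.75·8 = 6, so d* = 8.

g* = 11, d* = 8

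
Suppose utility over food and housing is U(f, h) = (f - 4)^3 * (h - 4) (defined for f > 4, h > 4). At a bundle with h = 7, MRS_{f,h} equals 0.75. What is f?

f = 16

MU_f = 3·(f−4)^2·(h−4), MU_h = (f−4)^3.
MRS = (3/1)·(h−4)/(f−4).
Substitute h = 7: MRS = 9/(f − 4). Setting this equal to 0.75 gives f − 4 = 9/0.75 = 12, so f = 16.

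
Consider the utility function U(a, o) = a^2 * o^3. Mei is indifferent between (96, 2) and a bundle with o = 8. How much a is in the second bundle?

a = 12

U(96, 2) = 73728.
Set U(a, 8) = 73728 and solve.
With o = 8: 8^3 = 512, so a^2 = 73728/512 = 144; taking the square root, a = 12.
Check: U(12, 8) = 73728.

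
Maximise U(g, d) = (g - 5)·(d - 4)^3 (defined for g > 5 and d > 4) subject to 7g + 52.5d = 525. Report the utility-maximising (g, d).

g* = 15, d* = 8

MU_g = (d−4)^3, MU_d = 3·(g−5)·(d−4)^2.
MRS = (1/3)·(d−4)/(g−5).
Tangency: set MRS = p_g/p_d = 7/52.5 = 2/15.
So (1/3)·(d − 4)/(g − 5) = 2/15, i.e. (d − 4) = 0.4·(g − 5).
Rewrite the budget in excess-of-subsistence terms: 7·(g − 5) + 52.5·(d − 4) = 525 − 7·5 − 52.5·4 = 280.
Substituting, 28·(g − 5) = 280, so g − 5 = 10 and g* = 15.
Then d − 4 = 0.4·10 = 4, so d* = 8.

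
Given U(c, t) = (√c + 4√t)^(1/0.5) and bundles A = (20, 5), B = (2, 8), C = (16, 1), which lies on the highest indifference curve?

Bundle A

Evaluate utility at each bundle:
U(A) = 180.000.
U(B) = 162.000.
U(C) = 64.000.
Highest utility is A, so A ≻ B ≻ C.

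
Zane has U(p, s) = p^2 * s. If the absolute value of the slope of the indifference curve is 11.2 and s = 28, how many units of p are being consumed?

p = 5

MU_p = 2·p·s and MU_s = p^2.
MRS = MU_p/MU_s = (2/1)·s/p.
Substitute s = 28: MRS = 56/p. Setting 56/p = 11.2 gives p = 56/11.2 = 5.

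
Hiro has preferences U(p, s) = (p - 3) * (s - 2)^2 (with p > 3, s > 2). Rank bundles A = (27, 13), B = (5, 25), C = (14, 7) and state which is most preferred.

Bundle A

Evaluate utility at each bundle:
U(A) = 2904.
U(B) = 1058.
U(C) = 275.
Highest utility is A, so A ≻ B ≻ C.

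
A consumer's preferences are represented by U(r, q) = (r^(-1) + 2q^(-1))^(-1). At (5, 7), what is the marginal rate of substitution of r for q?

For CES with ρ = -1, MRS = (1/2)·(q/r)^2.
At (5, 7): MRS = 49/50.
So at (5, 7) the consumer would give up 49/50 units of q for one more unit of r.

MRS = 49/50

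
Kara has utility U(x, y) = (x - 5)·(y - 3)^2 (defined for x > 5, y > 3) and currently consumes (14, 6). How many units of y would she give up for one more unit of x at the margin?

MRS = 1/6

MU_x = (y−3)^2, MU_y = 2·(x−5)·(y−3).
MRS = (1/2)·(y−3)/(x−5).
At (14, 6): MRS = 1/6.
That is, one extra unit of x is worth 1/6 units of y at the margin.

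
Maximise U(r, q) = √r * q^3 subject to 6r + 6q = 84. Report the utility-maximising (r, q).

MU_r = 0.5·r^(-0.5)·q^3 and MU_q = 3·√r·q^2.
MRS = MU_r/MU_q = (1/6)·q/r.
Tangency: set MRS = p_r/p_q = 6/6 = 1.
So (1/6)·q/r = 1, i.e. q = 6·r.
Substitute into the budget 6·r + 6·q = 84: 42·r = 84, so r* = 2.
Then q* = 6·2 = 12.

r* = 2, q* = 12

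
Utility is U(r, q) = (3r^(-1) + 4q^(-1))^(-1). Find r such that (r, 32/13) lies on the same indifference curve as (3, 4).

r = 8

U depends on (r, q) only through S = 3r^(-1) + 4q^(-1), so equal utility means equal S. At (3, 4): S = 2.
With q = 32/13: 4·(32/13)^(-1) = 1.625, so 3r^(-1) = 2 − 1.625 = 0.375, i.e. r^(-1) = 0.125.
Hence r = 1/0.125 = 8.
Check: U(8, 32/13) = 0.5.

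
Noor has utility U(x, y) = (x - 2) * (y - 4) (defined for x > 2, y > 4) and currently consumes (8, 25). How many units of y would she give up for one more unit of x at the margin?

MRS = 3.5

MU_x = (y−4), MU_y = (x−2).
MRS = (y−4)/(x−2).
At (8, 25): MRS = 3.5.
That is, one extra unit of x is worth 3.5 units of y at the margin.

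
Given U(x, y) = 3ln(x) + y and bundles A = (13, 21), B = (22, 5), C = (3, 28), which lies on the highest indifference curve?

Evaluate utility at each bundle:
U(A) = 28.695.
U(B) = 14.273.
U(C) = 31.296.
Highest utility is C, so C ≻ A ≻ B.

Bundle C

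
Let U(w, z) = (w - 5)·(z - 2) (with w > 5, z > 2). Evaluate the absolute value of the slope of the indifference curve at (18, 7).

MRS = 5/13

MU_w = (z−2), MU_z = (w−5).
MRS = (z−2)/(w−5).
At (18, 7): MRS = 5/13.
The indifference curve has slope −5/13 at this bundle.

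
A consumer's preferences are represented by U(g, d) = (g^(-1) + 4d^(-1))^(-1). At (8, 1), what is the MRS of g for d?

MRS = 1/256

For CES with ρ = -1, MRS = (1/4)·(d/g)^2.
At (8, 1): MRS = 1/256.
That is, one extra unit of g is worth 1/256 units of d at the margin.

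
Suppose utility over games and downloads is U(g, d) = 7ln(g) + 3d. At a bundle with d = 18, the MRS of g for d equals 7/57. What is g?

g = 19

MU_g = 7/g, MU_d = 3.
MRS = 7/g ÷ 3.
MRS depends only on g: (7/3)/g = 7/57 ⇒ g = (7/3)/(7/57) = 19.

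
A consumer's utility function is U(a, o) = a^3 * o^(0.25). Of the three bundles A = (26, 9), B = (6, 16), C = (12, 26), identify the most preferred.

Evaluate utility at each bundle:
U(A) = 30442.525.
U(B) = 432.000.
U(C) = 3901.998.
Highest utility is A, so A ≻ C ≻ B.

Bundle A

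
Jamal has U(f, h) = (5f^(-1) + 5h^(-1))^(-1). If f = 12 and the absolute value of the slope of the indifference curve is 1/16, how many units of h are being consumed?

For CES with ρ = -1, MRS = (h/f)^2.
Setting (h/12)^2 = 1/16 gives h/12 = 0.25 and h = 3.

h = 3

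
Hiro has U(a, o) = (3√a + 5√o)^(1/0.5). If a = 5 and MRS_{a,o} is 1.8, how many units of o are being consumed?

For CES with ρ = 0.5, MRS = (3/5)·√(o/a).
Setting (3/5)·√(o/5) = 1.8 gives √(o/5) = 3, so o/5 = 9 and o = 45.

o = 45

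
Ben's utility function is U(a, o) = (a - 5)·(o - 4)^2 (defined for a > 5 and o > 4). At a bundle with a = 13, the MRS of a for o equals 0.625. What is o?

o = 14

MU_a = (o−4)^2, MU_o = 2·(a−5)·(o−4).
MRS = (1/2)·(o−4)/(a−5).
Substitute a = 13: MRS = (o − 4)/16. Setting this equal to 0.625 gives o − 4 = 0.625·16 = 10, so o = 14.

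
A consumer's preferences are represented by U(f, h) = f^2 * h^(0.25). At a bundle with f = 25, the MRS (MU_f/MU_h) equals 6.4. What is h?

h = 20

MU_f = 2·f·h^(0.25) and MU_h = 0.25·f^2·h^(-0.75).
MRS = MU_f/MU_h = (8)·h/f.
Substitute f = 25: MRS = h/3.125. Setting h/3.125 = 6.4 gives h = 6.4·3.125 = 20.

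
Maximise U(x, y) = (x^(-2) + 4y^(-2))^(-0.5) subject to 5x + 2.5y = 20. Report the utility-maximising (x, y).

For CES with ρ = -2, MRS = (1/4)·(y/x)^3.
Tangency: set MRS = p_x/p_y = 5/2.5 = 2.
So (y/x)^3 = 8; taking the cube root, y/x = 2, i.e. y = 2·x.
Substitute into the budget 5·x + 2.5·y = 20: 10·x = 20, so x* = 2 and y* = 2·2 = 4.

x* = 2, y* = 4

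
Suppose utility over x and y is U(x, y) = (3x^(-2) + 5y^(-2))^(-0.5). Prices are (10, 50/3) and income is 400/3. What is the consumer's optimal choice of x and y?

For CES with ρ = -2, MRS = (3/5)·(y/x)^3.
Tangency: set MRS = p_x/p_y = 10/(50/3) = 0.6.
So (y/x)^3 = 1; taking the cube root, y/x = 1, i.e. y = x.
Substitute into the budget 10·x + (50/3)·y = 400/3: (80/3)·x = 400/3, so x* = 5 and y* = 5.

x* = 5, y* = 5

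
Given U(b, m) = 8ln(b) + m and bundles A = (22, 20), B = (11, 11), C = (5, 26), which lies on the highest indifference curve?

Evaluate utility at each bundle:
U(A) = 44.728.
U(B) = 30.183.
U(C) = 38.876.
Highest utility is A, so A ≻ C ≻ B.

Bundle A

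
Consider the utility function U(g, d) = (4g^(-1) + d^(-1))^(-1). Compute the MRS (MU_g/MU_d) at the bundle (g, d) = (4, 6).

MRS = 9

For CES with ρ = -1, MRS = (4/1)·(d/g)^2.
At (4, 6): MRS = 9.
That is, one extra unit of g is worth 9 units of d at the margin.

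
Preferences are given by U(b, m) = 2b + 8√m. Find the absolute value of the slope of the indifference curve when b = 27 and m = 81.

MRS = 4.5

MU_b = 2, MU_m = 8/(2√m).
MRS = 2 ÷ (8/(2√m)).
At (27, 81): MRS = 4.5.
So at (27, 81) the consumer would give up 4.5 units of m for one more unit of b.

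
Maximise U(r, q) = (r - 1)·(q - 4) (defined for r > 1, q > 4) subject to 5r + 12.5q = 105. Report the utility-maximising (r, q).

r* = 6, q* = 6

MU_r = (q−4), MU_q = (r−1).
MRS = (q−4)/(r−1).
Tangency: set MRS = p_r/p_q = 5/12.5 = 0.4.
So (q − 4)/(r − 1) = 0.4, i.e. (q − 4) = 0.4·(r − 1).
Rewrite the budget in excess-of-subsistence terms: 5·(r − 1) + 12.5·(q − 4) = 105 − 5·1 − 12.5·4 = 50.
Substituting, 10·(r − 1) = 50, so r − 1 = 5 and r* = 6.
Then q − 4 = 0.4·5 = 2, so q* = 6.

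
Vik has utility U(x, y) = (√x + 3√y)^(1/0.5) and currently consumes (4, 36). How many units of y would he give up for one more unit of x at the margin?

For CES with ρ = 0.5, MRS = (1/3)·√(y/x).
At (4, 36): MRS = 1.
That is, one extra unit of x is worth 1 units of y at the margin.

MRS = 1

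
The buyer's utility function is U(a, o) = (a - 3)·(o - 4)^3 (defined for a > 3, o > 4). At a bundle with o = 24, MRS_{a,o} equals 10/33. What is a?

MU_a = (o−4)^3, MU_o = 3·(a−3)·(o−4)^2.
MRS = (1/3)·(o−4)/(a−3).
Substitute o = 24: MRS = (20/3)/(a − 3). Setting this equal to 10/33 gives a − 3 = (20/3)/(10/33) = 22, so a = 25.

a = 25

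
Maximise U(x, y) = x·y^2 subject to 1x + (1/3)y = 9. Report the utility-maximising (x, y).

MU_x = y^2 and MU_y = 2·x·y.
MRS = MU_x/MU_y = (1/2)·y/x.
Tangency: set MRS = p_x/p_y = 1/(1/3) = 3.
So (1/2)·y/x = 3, i.e. y = 6·x.
Substitute into the budget 1·x + (1/3)·y = 9: 3·x = 9, so x* = 3.
Then y* = 6·3 = 18.

x* = 3, y* = 18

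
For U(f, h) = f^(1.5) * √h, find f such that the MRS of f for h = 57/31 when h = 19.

f = 31

MU_f = 1.5·√f·√h and MU_h = 0.5·f^(1.5)·h^(-0.5).
MRS = MU_f/MU_h = (3)·h/f.
Substitute h = 19: MRS = 57/f. Setting 57/f = 57/31 gives f = 57/(57/31) = 31.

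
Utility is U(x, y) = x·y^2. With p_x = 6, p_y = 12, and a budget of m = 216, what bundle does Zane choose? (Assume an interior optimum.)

x* = 12, y* = 12

MU_x = y^2 and MU_y = 2·x·y.
MRS = MU_x/MU_y = (1/2)·y/x.
Tangency: set MRS = p_x/p_y = 6/12 = 0.5.
So (1/2)·y/x = 0.5, i.e. y = x.
Substitute into the budget 6·x + 12·y = 216: 18·x = 216, so x* = 12.
Then y* = 12.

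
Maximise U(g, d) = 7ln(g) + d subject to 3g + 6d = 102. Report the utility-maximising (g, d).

MU_g = 7/g, MU_d = 1.
MRS = 7/g ÷ 1.
Tangency: set MRS = p_g/p_d = 3/6 = 0.5.
MRS depends only on g: 7/g = 0.5 ⇒ g* = 7/0.5 = 14.
From the budget, 6·d = 102 − 3·14 = 60, so d* = 10.

g* = 14, d* = 10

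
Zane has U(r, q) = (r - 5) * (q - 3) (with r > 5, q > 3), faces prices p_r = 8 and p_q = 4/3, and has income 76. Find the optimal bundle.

r* = 7, q* = 15

MU_r = (q−3), MU_q = (r−5).
MRS = (q−3)/(r−5).
Tangency: set MRS = p_r/p_q = 8/(4/3) = 6.
So (q − 3)/(r − 5) = 6, i.e. (q − 3) = 6·(r − 5).
Rewrite the budget in excess-of-subsistence terms: 8·(r − 5) + (4/3)·(q − 3) = 76 − 8·5 − (4/3)·3 = 32.
Substituting, 16·(r − 5) = 32, so r − 5 = 2 and r* = 7.
Then q − 3 = 6·2 = 12, so q* = 15.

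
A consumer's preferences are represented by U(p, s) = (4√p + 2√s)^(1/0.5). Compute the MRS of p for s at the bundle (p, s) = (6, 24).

For CES with ρ = 0.5, MRS = (4/2)·√(s/p).
At (6, 24): MRS = 4.
The indifference curve has slope −4 at this bundle.

MRS = 4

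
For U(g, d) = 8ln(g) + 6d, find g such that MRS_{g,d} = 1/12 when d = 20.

MU_g = 8/g, MU_d = 6.
MRS = 8/g ÷ 6.
MRS depends only on g: (4/3)/g = 1/12 ⇒ g = (4/3)/(1/12) = 16.

g = 16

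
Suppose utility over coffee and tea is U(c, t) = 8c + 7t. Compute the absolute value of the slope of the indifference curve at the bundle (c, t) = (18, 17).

MU_c = 8, MU_t = 7, so MRS = 8/7 at every bundle.
At (18, 17): MRS = 8/7.
That is, one extra unit of c is worth 8/7 units of t at the margin.

MRS = 8/7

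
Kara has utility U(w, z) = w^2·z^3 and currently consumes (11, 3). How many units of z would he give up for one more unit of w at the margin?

MU_w = 2·w·z^3 and MU_z = 3·w^2·z^2.
MRS = MU_w/MU_z = (2/3)·z/w.
At (11, 3): MRS = 2/11.
So at (11, 3) the consumer would give up 2/11 units of z for one more unit of w.

MRS = 2/11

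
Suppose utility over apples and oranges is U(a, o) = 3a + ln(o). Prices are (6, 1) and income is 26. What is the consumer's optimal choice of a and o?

a* = 4, o* = 2

MU_a = 3, MU_o = 1/o.
MRS = 3 ÷ (1/o).
Tangency: set MRS = p_a/p_o = 6/1 = 6.
MRS depends only on o: 3·o = 6 ⇒ o* = 6/3 = 2.
From the budget, 6·a = 26 − 1·2 = 24, so a* = 4.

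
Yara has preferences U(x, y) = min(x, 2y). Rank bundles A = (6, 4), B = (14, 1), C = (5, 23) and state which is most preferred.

Bundle A

Evaluate utility at each bundle:
U(A) = 6.
U(B) = 2.
U(C) = 5.
Highest utility is A, so A ≻ C ≻ B.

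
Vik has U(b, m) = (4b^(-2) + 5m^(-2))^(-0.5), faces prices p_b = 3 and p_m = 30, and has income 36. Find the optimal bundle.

b* = 2, m* = 1

For CES with ρ = -2, MRS = (4/5)·(m/b)^3.
Tangency: set MRS = p_b/p_m = 3/30 = 0.1.
So (m/b)^3 = 0.125; taking the cube root, m/b = 0.5, i.e. m = 0.5·b.
Substitute into the budget 3·b + 30·m = 36: 18·b = 36, so b* = 2 and m* = 0.5·2 = 1.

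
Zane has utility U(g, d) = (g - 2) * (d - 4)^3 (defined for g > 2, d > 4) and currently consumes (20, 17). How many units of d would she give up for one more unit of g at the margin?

MRS = 13/54

MU_g = (d−4)^3, MU_d = 3·(g−2)·(d−4)^2.
MRS = (1/3)·(d−4)/(g−2).
At (20, 17): MRS = 13/54.
That is, one extra unit of g is worth 13/54 units of d at the margin.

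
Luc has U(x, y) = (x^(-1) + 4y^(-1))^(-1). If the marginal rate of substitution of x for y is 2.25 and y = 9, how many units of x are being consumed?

For CES with ρ = -1, MRS = (1/4)·(y/x)^2.
Setting (1/4)·(9/x)^2 = 2.25 gives (9/x)^2 = 9, so 9/x = 3 and x = 3.

x = 3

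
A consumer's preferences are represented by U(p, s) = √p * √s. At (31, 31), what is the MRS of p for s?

MRS = 1

MU_p = 0.5·p^(-0.5)·√s and MU_s = 0.5·√p·s^(-0.5).
MRS = MU_p/MU_s = s/p.
At (31, 31): MRS = 1.
So at (31, 31) the consumer would give up 1 units of s for one more unit of p.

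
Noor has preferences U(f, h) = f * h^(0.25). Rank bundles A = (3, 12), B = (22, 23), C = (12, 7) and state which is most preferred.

Evaluate utility at each bundle:
U(A) = 5.584.
U(B) = 48.179.
U(C) = 19.519.
Highest utility is B, so B ≻ C ≻ A.

Bundle B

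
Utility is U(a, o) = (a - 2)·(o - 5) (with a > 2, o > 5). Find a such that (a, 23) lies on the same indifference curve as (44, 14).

U(44, 14) = 378.
Set U(a, 23) = 378 and solve.
With o = 23: (23 − 5) = 18, so (a − 2) = 378/18 = 21.
So a = 2 + 21 = 23.
Check: U(23, 23) = 378.

a = 23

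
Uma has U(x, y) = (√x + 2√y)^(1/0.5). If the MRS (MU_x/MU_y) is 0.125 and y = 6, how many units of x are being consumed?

For CES with ρ = 0.5, MRS = (1/2)·√(y/x).
Setting (1/2)·√(6/x) = 0.125 gives √(6/x) = 0.25, so 6/x = 1/16 and x = 96.

x = 96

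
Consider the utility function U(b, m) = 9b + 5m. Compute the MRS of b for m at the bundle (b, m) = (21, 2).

MRS = 1.8

MU_b = 9, MU_m = 5, so MRS = 9/5 = 1.8 at every bundle.
At (21, 2): MRS = 1.8.
That is, one extra unit of b is worth 1.8 units of m at the margin.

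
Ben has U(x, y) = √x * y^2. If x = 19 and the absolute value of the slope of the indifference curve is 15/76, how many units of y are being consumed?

y = 15

MU_x = 0.5·x^(-0.5)·y^2 and MU_y = 2·√x·y.
MRS = MU_x/MU_y = (0.25)·y/x.
Substitute x = 19: MRS = y/76. Setting y/76 = 15/76 gives y = (15/76)·76 = 15.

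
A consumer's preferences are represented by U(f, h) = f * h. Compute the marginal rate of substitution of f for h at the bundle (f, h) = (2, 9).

MU_f = h and MU_h = f.
MRS = MU_f/MU_h = h/f.
At (2, 9): MRS = 4.5.
So at (2, 9) the consumer would give up 4.5 units of h for one more unit of f.

MRS = 4.5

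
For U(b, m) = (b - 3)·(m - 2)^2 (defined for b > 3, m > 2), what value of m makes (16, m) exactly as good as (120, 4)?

m = 8

U(120, 4) = 468.
Set U(16, m) = 468 and solve.
With b = 16: (16 − 3) = 13, so (m − 2)^2 = 468/13 = 36.
Taking the square root (with m > 2): m − 2 = 6, so m = 8.
Check: U(16, 8) = 468.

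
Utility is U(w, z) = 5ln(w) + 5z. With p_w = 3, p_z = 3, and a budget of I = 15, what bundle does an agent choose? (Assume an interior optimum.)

MU_w = 5/w, MU_z = 5.
MRS = 5/w ÷ 5.
Tangency: set MRS = p_w/p_z = 3/3 = 1.
MRS depends only on w: 1/w = 1 ⇒ w* = 1/1 = 1.
From the budget, 3·z = 15 − 3·1 = 12, so z* = 4.

w* = 1, z* = 4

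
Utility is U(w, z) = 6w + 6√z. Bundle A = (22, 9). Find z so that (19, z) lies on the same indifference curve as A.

U(22, 9) = 150.
Set U(19, z) = 150 and solve.
With w = 19: 6√z = 150 − 6·19 = 36, so √z = 6 and z = 36.
Check: U(19, 36) = 150.

z = 36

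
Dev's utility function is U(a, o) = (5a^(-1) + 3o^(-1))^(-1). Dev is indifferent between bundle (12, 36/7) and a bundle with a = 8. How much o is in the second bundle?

o = 8

U depends on (a, o) only through S = 5a^(-1) + 3o^(-1), so equal utility means equal S. At (12, 36/7): S = 1.
With a = 8: 5·8^(-1) = 0.625, so 3o^(-1) = 1 − 0.625 = 0.375, i.e. o^(-1) = 0.125.
Hence o = 1/0.125 = 8.
Check: U(8, 8) = 1.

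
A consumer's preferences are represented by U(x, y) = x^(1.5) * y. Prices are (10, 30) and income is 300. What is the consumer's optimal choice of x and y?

x* = 18, y* = 4

MU_x = 1.5·√x·y and MU_y = x^(1.5).
MRS = MU_x/MU_y = (1.5)·y/x.
Tangency: set MRS = p_x/p_y = 10/30 = 1/3.
So (1.5)·y/x = 1/3, i.e. y = (2/9)·x.
Substitute into the budget 10·x + 30·y = 300: (50/3)·x = 300, so x* = 18.
Then y* = (2/9)·18 = 4.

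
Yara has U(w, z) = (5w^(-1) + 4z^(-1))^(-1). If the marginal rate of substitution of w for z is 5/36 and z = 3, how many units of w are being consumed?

w = 9

For CES with ρ = -1, MRS = (5/4)·(z/w)^2.
Setting (5/4)·(3/w)^2 = 5/36 gives (3/w)^2 = 1/9, so 3/w = 1/3 and w = 9.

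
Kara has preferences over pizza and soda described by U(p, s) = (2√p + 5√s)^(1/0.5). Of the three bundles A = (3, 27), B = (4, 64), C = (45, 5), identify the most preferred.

Evaluate utility at each bundle:
U(A) = 867.000.
U(B) = 1936.000.
U(C) = 605.000.
Highest utility is B, so B ≻ A ≻ C.

Bundle B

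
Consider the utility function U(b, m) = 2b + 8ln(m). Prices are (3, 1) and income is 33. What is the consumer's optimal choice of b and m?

b* = 7, m* = 12

MU_b = 2, MU_m = 8/m.
MRS = 2 ÷ (8/m).
Tangency: set MRS = p_b/p_m = 3/1 = 3.
MRS depends only on m: 0.25·m = 3 ⇒ m* = 3/0.25 = 12.
From the budget, 3·b = 33 − 1·12 = 21, so b* = 7.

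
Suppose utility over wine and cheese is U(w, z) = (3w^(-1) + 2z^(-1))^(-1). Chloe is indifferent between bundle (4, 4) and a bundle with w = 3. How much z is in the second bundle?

U depends on (w, z) only through S = 3w^(-1) + 2z^(-1), so equal utility means equal S. At (4, 4): S = 1.25.
With w = 3: 3·3^(-1) = 1, so 2z^(-1) = 1.25 − 1 = 0.25, i.e. z^(-1) = 0.125.
Hence z = 1/0.125 = 8.
Check: U(3, 8) = 0.8.

z = 8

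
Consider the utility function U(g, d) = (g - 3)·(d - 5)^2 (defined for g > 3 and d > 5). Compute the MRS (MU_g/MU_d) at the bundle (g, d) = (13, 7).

MRS = 0.1

MU_g = (d−5)^2, MU_d = 2·(g−3)·(d−5).
MRS = (1/2)·(d−5)/(g−3).
At (13, 7): MRS = 0.1.
So at (13, 7) the consumer would give up 0.1 units of d for one more unit of g.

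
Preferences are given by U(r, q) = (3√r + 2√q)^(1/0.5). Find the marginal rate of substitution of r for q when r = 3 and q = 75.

For CES with ρ = 0.5, MRS = (3/2)·√(q/r).
At (3, 75): MRS = 7.5.
The indifference curve has slope −7.5 at this bundle.

MRS = 7.5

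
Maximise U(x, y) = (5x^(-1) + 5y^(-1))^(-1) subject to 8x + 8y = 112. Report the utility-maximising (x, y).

For CES with ρ = -1, MRS = (y/x)^2.
Tangency: set MRS = p_x/p_y = 8/8 = 1.
So (y/x)^2 = 1; taking the square root, y/x = 1, i.e. y = x.
Substitute into the budget 8·x + 8·y = 112: 16·x = 112, so x* = 7 and y* = 7.

x* = 7, y* = 7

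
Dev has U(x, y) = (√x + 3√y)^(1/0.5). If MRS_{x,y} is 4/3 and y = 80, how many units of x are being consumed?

x = 5

For CES with ρ = 0.5, MRS = (1/3)·√(y/x).
Setting (1/3)·√(80/x) = 4/3 gives √(80/x) = 4, so 80/x = 16 and x = 5.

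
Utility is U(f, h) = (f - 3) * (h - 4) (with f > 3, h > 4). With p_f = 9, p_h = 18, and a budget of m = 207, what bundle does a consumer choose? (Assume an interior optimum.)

MU_f = (h−4), MU_h = (f−3).
MRS = (h−4)/(f−3).
Tangency: set MRS = p_f/p_h = 9/18 = 0.5.
So (h − 4)/(f − 3) = 0.5, i.e. (h − 4) = 0.5·(f − 3).
Rewrite the budget in excess-of-subsistence terms: 9·(f − 3) + 18·(h − 4) = 207 − 9·3 − 18·4 = 108.
Substituting, 18·(f − 3) = 108, so f − 3 = 6 and f* = 9.
Then h − 4 = 0.5·6 = 3, so h* = 7.

f* = 9, h* = 7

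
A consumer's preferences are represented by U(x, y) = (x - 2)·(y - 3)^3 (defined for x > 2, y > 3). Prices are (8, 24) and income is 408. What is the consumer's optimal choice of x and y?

MU_x = (y−3)^3, MU_y = 3·(x−2)·(y−3)^2.
MRS = (1/3)·(y−3)/(x−2).
Tangency: set MRS = p_x/p_y = 8/24 = 1/3.
So (1/3)·(y − 3)/(x − 2) = 1/3, i.e. (y − 3) = (x − 2).
Rewrite the budget in excess-of-subsistence terms: 8·(x − 2) + 24·(y − 3) = 408 − 8·2 − 24·3 = 320.
Substituting, 32·(x − 2) = 320, so x − 2 = 10 and x* = 12.
Then y − 3 = 10, so y* = 13.

x* = 12, y* = 13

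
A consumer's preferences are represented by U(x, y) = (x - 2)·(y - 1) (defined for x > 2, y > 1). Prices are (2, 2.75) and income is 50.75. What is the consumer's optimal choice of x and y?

MU_x = (y−1), MU_y = (x−2).
MRS = (y−1)/(x−2).
Tangency: set MRS = p_x/p_y = 2/2.75 = 8/11.
So (y − 1)/(x − 2) = 8/11, i.e. (y − 1) = (8/11)·(x − 2).
Rewrite the budget in excess-of-subsistence terms: 2·(x − 2) + 2.75·(y − 1) = 50.75 − 2·2 − 2.75·1 = 44.
Substituting, 4·(x − 2) = 44, so x − 2 = 11 and x* = 13.
Then y − 1 = (8/11)·11 = 8, so y* = 9.

x* = 13, y* = 9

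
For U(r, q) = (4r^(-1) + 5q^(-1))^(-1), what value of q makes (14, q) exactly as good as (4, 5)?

U depends on (r, q) only through S = 4r^(-1) + 5q^(-1), so equal utility means equal S. At (4, 5): S = 2.
With r = 14: 4·14^(-1) = 2/7, so 5q^(-1) = 2 − 2/7 = 12/7, i.e. q^(-1) = 12/35.
Hence q = 1/(12/35) = 35/12.
Check: U(14, 35/12) = 0.5.

q = 35/12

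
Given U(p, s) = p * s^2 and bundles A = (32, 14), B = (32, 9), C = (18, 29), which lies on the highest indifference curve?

Bundle C

Evaluate utility at each bundle:
U(A) = 6272.
U(B) = 2592.
U(C) = 15138.
Highest utility is C, so C ≻ A ≻ B.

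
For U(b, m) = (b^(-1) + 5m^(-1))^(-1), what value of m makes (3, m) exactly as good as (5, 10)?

m = 150/11

U depends on (b, m) only through S = b^(-1) + 5m^(-1), so equal utility means equal S. At (5, 10): S = 0.7.
With b = 3: 3^(-1) = 1/3, so 5m^(-1) = 0.7 − 1/3 = 11/30, i.e. m^(-1) = 11/150.
Hence m = 1/(11/150) = 150/11.
Check: U(3, 150/11) = 1.4286.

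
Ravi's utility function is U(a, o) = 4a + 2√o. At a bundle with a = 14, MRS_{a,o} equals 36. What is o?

MU_a = 4, MU_o = 2/(2√o).
MRS = 4 ÷ (2/(2√o)).
MRS depends only on o: 4·√o = 36 ⇒ √o = 36/4 = 9 ⇒ o = 81.

o = 81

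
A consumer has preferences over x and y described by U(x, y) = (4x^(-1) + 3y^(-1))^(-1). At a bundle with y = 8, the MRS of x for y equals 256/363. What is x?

x = 11

For CES with ρ = -1, MRS = (4/3)·(y/x)^2.
Setting (4/3)·(8/x)^2 = 256/363 gives (8/x)^2 = 64/121, so 8/x = 8/11 and x = 11.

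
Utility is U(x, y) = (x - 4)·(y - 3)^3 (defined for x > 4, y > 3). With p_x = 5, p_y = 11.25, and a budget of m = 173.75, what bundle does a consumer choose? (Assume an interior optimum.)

x* = 10, y* = 11

MU_x = (y−3)^3, MU_y = 3·(x−4)·(y−3)^2.
MRS = (1/3)·(y−3)/(x−4).
Tangency: set MRS = p_x/p_y = 5/11.25 = 4/9.
So (1/3)·(y − 3)/(x − 4) = 4/9, i.e. (y − 3) = (4/3)·(x − 4).
Rewrite the budget in excess-of-subsistence terms: 5·(x − 4) + 11.25·(y − 3) = 173.75 − 5·4 − 11.25·3 = 120.
Substituting, 20·(x − 4) = 120, so x − 4 = 6 and x* = 10.
Then y − 3 = (4/3)·6 = 8, so y* = 11.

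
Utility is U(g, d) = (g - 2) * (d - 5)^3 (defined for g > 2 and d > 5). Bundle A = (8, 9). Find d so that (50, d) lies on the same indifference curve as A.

d = 7

U(8, 9) = 384.
Set U(50, d) = 384 and solve.
With g = 50: (50 − 2) = 48, so (d − 5)^3 = 384/48 = 8.
Taking the cube root (with d > 5): d − 5 = 2, so d = 7.
Check: U(50, 7) = 384.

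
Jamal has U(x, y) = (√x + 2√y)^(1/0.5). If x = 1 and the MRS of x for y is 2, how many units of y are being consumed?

y = 16

For CES with ρ = 0.5, MRS = (1/2)·√(y/x).
Setting (1/2)·√(y/1) = 2 gives √(y/1) = 4, so y/1 = 16 and y = 16.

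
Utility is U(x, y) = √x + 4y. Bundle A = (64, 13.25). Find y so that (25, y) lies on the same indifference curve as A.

y = 14

U(64, 13.25) = 61.
Set U(25, y) = 61 and solve.
With x = 25: √25 = 5, so 4y = 61 − 5 = 56 and y = 14.
Check: U(25, 14) = 61.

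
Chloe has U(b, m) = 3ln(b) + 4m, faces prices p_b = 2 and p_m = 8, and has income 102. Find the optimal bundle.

MU_b = 3/b, MU_m = 4.
MRS = 3/b ÷ 4.
Tangency: set MRS = p_b/p_m = 2/8 = 0.25.
MRS depends only on b: 0.75/b = 0.25 ⇒ b* = 0.75/0.25 = 3.
From the budget, 8·m = 102 − 2·3 = 96, so m* = 12.

b* = 3, m* = 12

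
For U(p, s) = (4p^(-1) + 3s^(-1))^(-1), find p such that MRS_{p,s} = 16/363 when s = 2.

For CES with ρ = -1, MRS = (4/3)·(s/p)^2.
Setting (4/3)·(2/p)^2 = 16/363 gives (2/p)^2 = 4/121, so 2/p = 2/11 and p = 11.

p = 11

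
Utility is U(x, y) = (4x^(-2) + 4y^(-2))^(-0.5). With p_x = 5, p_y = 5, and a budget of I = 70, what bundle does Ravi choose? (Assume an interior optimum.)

For CES with ρ = -2, MRS = (y/x)^3.
Tangency: set MRS = p_x/p_y = 5/5 = 1.
So (y/x)^3 = 1; taking the cube root, y/x = 1, i.e. y = x.
Substitute into the budget 5·x + 5·y = 70: 10·x = 70, so x* = 7 and y* = 7.

x* = 7, y* = 7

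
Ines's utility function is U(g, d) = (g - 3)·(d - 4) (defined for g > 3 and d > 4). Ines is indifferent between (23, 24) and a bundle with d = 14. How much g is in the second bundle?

U(23, 24) = 400.
Set U(g, 14) = 400 and solve.
With d = 14: (14 − 4) = 10, so (g − 3) = 400/10 = 40.
So g = 3 + 40 = 43.
Check: U(43, 14) = 400.

g = 43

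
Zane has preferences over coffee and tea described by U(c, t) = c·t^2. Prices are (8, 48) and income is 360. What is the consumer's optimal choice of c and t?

c* = 15, t* = 5

MU_c = t^2 and MU_t = 2·c·t.
MRS = MU_c/MU_t = (1/2)·t/c.
Tangency: set MRS = p_c/p_t = 8/48 = 1/6.
So (1/2)·t/c = 1/6, i.e. t = (1/3)·c.
Substitute into the budget 8·c + 48·t = 360: 24·c = 360, so c* = 15.
Then t* = (1/3)·15 = 5.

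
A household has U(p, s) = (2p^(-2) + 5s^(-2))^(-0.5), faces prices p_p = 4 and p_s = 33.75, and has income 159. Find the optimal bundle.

p* = 6, s* = 4

For CES with ρ = -2, MRS = (2/5)·(s/p)^3.
Tangency: set MRS = p_p/p_s = 4/33.75 = 16/135.
So (s/p)^3 = 8/27; taking the cube root, s/p = 2/3, i.e. s = (2/3)·p.
Substitute into the budget 4·p + 33.75·s = 159: 26.5·p = 159, so p* = 6 and s* = (2/3)·6 = 4.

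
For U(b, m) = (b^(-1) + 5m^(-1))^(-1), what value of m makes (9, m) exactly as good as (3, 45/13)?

m = 3

U depends on (b, m) only through S = b^(-1) + 5m^(-1), so equal utility means equal S. At (3, 45/13): S = 16/9.
With b = 9: 9^(-1) = 1/9, so 5m^(-1) = 16/9 − 1/9 = 5/3, i.e. m^(-1) = 1/3.
Hence m = 1/(1/3) = 3.
Check: U(9, 3) = 0.5625.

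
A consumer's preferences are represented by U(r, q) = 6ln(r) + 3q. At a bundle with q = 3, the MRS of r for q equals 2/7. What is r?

r = 7

MU_r = 6/r, MU_q = 3.
MRS = 6/r ÷ 3.
MRS depends only on r: 2/r = 2/7 ⇒ r = 2/(2/7) = 7.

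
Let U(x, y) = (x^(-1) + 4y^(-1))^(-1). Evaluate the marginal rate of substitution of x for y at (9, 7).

For CES with ρ = -1, MRS = (1/4)·(y/x)^2.
At (9, 7): MRS = 49/324.
So at (9, 7) the consumer would give up 49/324 units of y for one more unit of x.

MRS = 49/324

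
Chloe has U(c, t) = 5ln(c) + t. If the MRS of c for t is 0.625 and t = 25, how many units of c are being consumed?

MU_c = 5/c, MU_t = 1.
MRS = 5/c ÷ 1.
MRS depends only on c: 5/c = 0.625 ⇒ c = 5/0.625 = 8.

c = 8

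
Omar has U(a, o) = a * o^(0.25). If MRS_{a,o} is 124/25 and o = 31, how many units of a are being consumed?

a = 25

MU_a = o^(0.25) and MU_o = 0.25·a·o^(-0.75).
MRS = MU_a/MU_o = (4)·o/a.
Substitute o = 31: MRS = 124/a. Setting 124/a = 124/25 gives a = 124/(124/25) = 25.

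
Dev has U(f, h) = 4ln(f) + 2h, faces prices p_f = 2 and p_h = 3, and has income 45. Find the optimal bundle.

MU_f = 4/f, MU_h = 2.
MRS = 4/f ÷ 2.
Tangency: set MRS = p_f/p_h = 2/3.
MRS depends only on f: 2/f = 2/3 ⇒ f* = 2/(2/3) = 3.
From the budget, 3·h = 45 − 2·3 = 39, so h* = 13.

f* = 3, h* = 13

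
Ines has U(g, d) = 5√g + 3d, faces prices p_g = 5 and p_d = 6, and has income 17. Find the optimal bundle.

MU_g = 5/(2√g), MU_d = 3.
MRS = 5/(2√g) ÷ 3.
Tangency: set MRS = p_g/p_d = 5/6.
MRS depends only on g: (5/6)/√g = 5/6 ⇒ √g = (5/6)/(5/6) = 1 ⇒ g* = 1.
From the budget, 6·d = 17 − 5·1 = 12, so d* = 2.

g* = 1, d* = 2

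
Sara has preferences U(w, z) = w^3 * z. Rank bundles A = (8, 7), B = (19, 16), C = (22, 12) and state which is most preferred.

Evaluate utility at each bundle:
U(A) = 3584.
U(B) = 109744.
U(C) = 127776.
Highest utility is C, so C ≻ B ≻ A.

Bundle C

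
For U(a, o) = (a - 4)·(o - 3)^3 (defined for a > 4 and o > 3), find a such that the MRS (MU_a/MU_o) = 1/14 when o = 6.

a = 18

MU_a = (o−3)^3, MU_o = 3·(a−4)·(o−3)^2.
MRS = (1/3)·(o−3)/(a−4).
Substitute o = 6: MRS = 1/(a − 4). Setting this equal to 1/14 gives a − 4 = 1/(1/14) = 14, so a = 18.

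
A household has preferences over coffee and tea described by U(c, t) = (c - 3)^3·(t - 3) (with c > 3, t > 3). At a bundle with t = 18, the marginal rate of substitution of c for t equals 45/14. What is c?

MU_c = 3·(c−3)^2·(t−3), MU_t = (c−3)^3.
MRS = (3/1)·(t−3)/(c−3).
Substitute t = 18: MRS = 45/(c − 3). Setting this equal to 45/14 gives c − 3 = 45/(45/14) = 14, so c = 17.

c = 17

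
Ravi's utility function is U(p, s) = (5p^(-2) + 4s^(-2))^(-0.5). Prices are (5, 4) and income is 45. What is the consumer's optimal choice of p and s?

p* = 5, s* = 5

For CES with ρ = -2, MRS = (5/4)·(s/p)^3.
Tangency: set MRS = p_p/p_s = 5/4 = 1.25.
So (s/p)^3 = 1; taking the cube root, s/p = 1, i.e. s = p.
Substitute into the budget 5·p + 4·s = 45: 9·p = 45, so p* = 5 and s* = 5.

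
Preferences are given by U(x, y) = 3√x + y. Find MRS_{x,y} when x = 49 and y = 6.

MU_x = 3/(2√x), MU_y = 1.
MRS = 3/(2√x) ÷ 1.
At (49, 6): MRS = 3/14.
The indifference curve has slope −3/14 at this bundle.

MRS = 3/14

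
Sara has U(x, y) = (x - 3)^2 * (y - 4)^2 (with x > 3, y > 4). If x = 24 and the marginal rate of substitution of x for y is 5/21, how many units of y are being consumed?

MU_x = 2·(x−3)·(y−4)^2, MU_y = 2·(x−3)^2·(y−4).
MRS = (y−4)/(x−3).
Substitute x = 24: MRS = (y − 4)/21. Setting this equal to 5/21 gives y − 4 = (5/21)·21 = 5, so y = 9.

y = 9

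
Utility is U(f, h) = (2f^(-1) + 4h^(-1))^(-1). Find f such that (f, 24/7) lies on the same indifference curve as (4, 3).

f = 3

U depends on (f, h) only through S = 2f^(-1) + 4h^(-1), so equal utility means equal S. At (4, 3): S = 11/6.
With h = 24/7: 4·(24/7)^(-1) = 7/6, so 2f^(-1) = 11/6 − 7/6 = 2/3, i.e. f^(-1) = 1/3.
Hence f = 1/(1/3) = 3.
Check: U(3, 24/7) = 0.5455.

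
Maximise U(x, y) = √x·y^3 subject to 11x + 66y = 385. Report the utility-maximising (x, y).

x* = 5, y* = 5

MU_x = 0.5·x^(-0.5)·y^3 and MU_y = 3·√x·y^2.
MRS = MU_x/MU_y = (1/6)·y/x.
Tangency: set MRS = p_x/p_y = 11/66 = 1/6.
So (1/6)·y/x = 1/6, i.e. y = x.
Substitute into the budget 11·x + 66·y = 385: 77·x = 385, so x* = 5.
Then y* = 5.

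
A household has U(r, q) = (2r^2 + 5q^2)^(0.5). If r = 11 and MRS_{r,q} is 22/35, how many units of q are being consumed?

q = 7

For CES with ρ = 2, MRS = (2/5)·(q/r)^(-1).
Setting (2/5)·(q/11)^(-1) = 22/35 gives (q/11)^(-1) = 11/7, so q/11 = 7/11 and q = 7.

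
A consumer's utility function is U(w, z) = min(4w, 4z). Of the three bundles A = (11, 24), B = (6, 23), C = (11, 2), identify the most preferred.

Evaluate utility at each bundle:
U(A) = 44.
U(B) = 24.
U(C) = 8.
Highest utility is A, so A ≻ B ≻ C.

Bundle A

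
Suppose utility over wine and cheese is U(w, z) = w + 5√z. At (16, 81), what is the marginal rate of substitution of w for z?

MRS = 3.6

MU_w = 1, MU_z = 5/(2√z).
MRS = 1 ÷ (5/(2√z)).
At (16, 81): MRS = 3.6.
That is, one extra unit of w is worth 3.6 units of z at the margin.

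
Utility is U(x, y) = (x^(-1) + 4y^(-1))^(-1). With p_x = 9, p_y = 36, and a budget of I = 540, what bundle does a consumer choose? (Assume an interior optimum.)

For CES with ρ = -1, MRS = (1/4)·(y/x)^2.
Tangency: set MRS = p_x/p_y = 9/36 = 0.25.
So (y/x)^2 = 1; taking the square root, y/x = 1, i.e. y = x.
Substitute into the budget 9·x + 36·y = 540: 45·x = 540, so x* = 12 and y* = 12.

x* = 12, y* = 12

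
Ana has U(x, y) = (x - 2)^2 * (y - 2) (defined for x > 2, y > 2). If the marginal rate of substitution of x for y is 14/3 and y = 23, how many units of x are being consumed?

MU_x = 2·(x−2)·(y−2), MU_y = (x−2)^2.
MRS = (2/1)·(y−2)/(x−2).
Substitute y = 23: MRS = 42/(x − 2). Setting this equal to 14/3 gives x − 2 = 42/(14/3) = 9, so x = 11.

x = 11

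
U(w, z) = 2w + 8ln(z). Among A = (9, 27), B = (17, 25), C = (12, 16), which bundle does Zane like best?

Evaluate utility at each bundle:
U(A) = 44.367.
U(B) = 59.751.
U(C) = 46.181.
Highest utility is B, so B ≻ C ≻ A.

Bundle B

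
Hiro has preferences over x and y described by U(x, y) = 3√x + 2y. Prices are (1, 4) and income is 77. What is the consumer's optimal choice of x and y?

x* = 9, y* = 17

MU_x = 3/(2√x), MU_y = 2.
MRS = 3/(2√x) ÷ 2.
Tangency: set MRS = p_x/p_y = 1/4 = 0.25.
MRS depends only on x: 0.75/√x = 0.25 ⇒ √x = 0.75/0.25 = 3 ⇒ x* = 9.
From the budget, 4·y = 77 − 1·9 = 68, so y* = 17.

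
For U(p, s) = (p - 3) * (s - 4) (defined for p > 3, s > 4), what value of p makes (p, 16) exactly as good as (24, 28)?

p = 45

U(24, 28) = 504.
Set U(p, 16) = 504 and solve.
With s = 16: (16 − 4) = 12, so (p − 3) = 504/12 = 42.
So p = 3 + 42 = 45.
Check: U(45, 16) = 504.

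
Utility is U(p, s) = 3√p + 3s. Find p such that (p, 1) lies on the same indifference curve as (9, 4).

p = 36

U(9, 4) = 21.
Set U(p, 1) = 21 and solve.
With s = 1: 3√p = 21 − 3·1 = 18, so √p = 6 and p = 36.
Check: U(36, 1) = 21.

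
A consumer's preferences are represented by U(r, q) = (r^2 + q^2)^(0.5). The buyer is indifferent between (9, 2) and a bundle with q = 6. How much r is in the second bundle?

U depends on (r, q) only through S = r^2 + q^2, so equal utility means equal S. At (9, 2): S = 85.
With q = 6: 6^2 = 36, so r^2 = 85 − 36 = 49.
Hence r = √49 = 7.
Check: U(7, 6) = 9.2195.

r = 7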